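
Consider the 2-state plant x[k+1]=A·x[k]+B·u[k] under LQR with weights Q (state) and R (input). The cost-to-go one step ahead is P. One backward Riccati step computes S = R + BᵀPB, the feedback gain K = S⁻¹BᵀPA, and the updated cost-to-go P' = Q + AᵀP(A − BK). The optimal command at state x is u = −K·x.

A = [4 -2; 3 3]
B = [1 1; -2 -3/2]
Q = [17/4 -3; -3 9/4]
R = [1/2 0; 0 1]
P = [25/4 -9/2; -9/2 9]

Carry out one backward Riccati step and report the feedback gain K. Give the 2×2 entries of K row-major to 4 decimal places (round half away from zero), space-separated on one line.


BᵀP = [15.2500 -22.5000; 13.0000 -18.0000]
S = R + BᵀPB = [1/2 0; 0 1] + [60.2500 49.0000; 49.0000 40.0000] = [60.7500 49.0000; 49.0000 41.0000]
BᵀPA = [-6.5000 -98.0000; -2.0000 -80.0000]
K = S⁻¹·BᵀPA = [-1.8774 -1.0919; 2.1950 -0.6462]
A−BK = [3.6825 -0.2618; 2.5376 -0.1532]
AᵀP(A−BK) = [65.1866 -4.3900; -4.3900 1.2925]
P' = Q + AᵀP(A−BK) = [69.4366 -7.3900; -7.3900 3.5425]
tr(P') = 72.9791

-1.8774 -1.0919 2.1950 -0.6462


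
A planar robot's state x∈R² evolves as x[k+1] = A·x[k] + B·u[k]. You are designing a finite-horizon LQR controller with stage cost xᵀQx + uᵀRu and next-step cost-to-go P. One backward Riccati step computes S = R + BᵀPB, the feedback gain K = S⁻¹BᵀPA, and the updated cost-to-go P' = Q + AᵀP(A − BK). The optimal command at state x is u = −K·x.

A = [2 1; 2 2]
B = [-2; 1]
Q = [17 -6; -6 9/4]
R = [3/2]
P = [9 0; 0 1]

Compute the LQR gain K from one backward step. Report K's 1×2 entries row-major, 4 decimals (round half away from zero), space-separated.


-0.8831 -0.4156

BᵀP = [-18.0000 1.0000]
S = R + BᵀPB = [3/2] + [37.0000] = [38.5000]
BᵀPA = [-34.0000 -16.0000]
K = S⁻¹·BᵀPA = [-0.8831 -0.4156]
A−BK = [0.2338 0.1688; 2.8831 2.4156]
AᵀP(A−BK) = [9.9740 7.8701; 7.8701 6.3506]
P' = Q + AᵀP(A−BK) = [26.9740 1.8701; 1.8701 8.6006]
tr(P') = 35.5747


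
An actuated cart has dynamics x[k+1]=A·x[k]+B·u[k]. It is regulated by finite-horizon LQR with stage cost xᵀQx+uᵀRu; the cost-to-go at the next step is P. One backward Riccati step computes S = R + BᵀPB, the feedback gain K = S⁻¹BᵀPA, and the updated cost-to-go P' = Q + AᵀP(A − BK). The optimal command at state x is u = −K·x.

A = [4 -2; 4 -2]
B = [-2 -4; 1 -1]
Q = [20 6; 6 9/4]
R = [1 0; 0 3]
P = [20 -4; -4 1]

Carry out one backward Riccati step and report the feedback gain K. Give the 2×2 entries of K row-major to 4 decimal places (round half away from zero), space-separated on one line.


-0.1816 0.0908 -0.7318 0.3659

BᵀP = [-44.0000 9.0000; -76.0000 15.0000]
S = R + BᵀPB = [1 0; 0 3] + [97.0000 167.0000; 167.0000 289.0000] = [98.0000 167.0000; 167.0000 292.0000]
BᵀPA = [-140.0000 70.0000; -244.0000 122.0000]
K = S⁻¹·BᵀPA = [-0.1816 0.0908; -0.7318 0.3659]
A−BK = [0.7098 -0.3549; 3.4498 -1.7249]
AᵀP(A−BK) = [4.0275 -2.0138; -2.0138 1.0069]
P' = Q + AᵀP(A−BK) = [24.0275 3.9862; 3.9862 3.2569]
tr(P') = 27.2844


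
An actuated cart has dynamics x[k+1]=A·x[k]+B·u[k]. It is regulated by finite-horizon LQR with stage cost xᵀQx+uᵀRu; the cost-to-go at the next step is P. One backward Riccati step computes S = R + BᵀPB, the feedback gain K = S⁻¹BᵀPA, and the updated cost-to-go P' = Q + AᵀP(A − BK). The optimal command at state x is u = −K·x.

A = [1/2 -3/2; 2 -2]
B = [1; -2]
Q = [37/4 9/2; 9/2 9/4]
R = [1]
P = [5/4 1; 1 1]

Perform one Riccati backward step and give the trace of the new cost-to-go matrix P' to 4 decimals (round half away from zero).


23.7778

BᵀP = [-0.7500 -1.0000]
S = R + BᵀPB = [1] + [1.2500] = [2.2500]
BᵀPA = [-2.3750 3.1250]
K = S⁻¹·BᵀPA = [-1.0556 1.3889]
A−BK = [1.5556 -2.8889; -0.1111 0.7778]
AᵀP(A−BK) = [3.8056 -5.6389; -5.6389 8.4722]
P' = Q + AᵀP(A−BK) = [13.0556 -1.1389; -1.1389 10.7222]
tr(P') = 23.7778


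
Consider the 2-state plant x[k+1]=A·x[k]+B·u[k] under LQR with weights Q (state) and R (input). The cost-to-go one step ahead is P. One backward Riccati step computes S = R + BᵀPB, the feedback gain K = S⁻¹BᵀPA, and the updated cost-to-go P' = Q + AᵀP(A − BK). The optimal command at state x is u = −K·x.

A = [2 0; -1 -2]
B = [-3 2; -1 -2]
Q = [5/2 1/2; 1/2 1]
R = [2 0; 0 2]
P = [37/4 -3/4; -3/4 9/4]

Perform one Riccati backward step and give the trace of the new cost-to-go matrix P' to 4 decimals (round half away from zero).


5.7257

BᵀP = [-27.0000 0.0000; 20.0000 -6.0000]
S = R + BᵀPB = [2 0; 0 2] + [81.0000 -54.0000; -54.0000 52.0000] = [83.0000 -54.0000; -54.0000 54.0000]
BᵀPA = [-54.0000 0.0000; 46.0000 12.0000]
K = S⁻¹·BᵀPA = [-0.2759 0.4138; 0.5760 0.6360]
A−BK = [0.0204 -0.0307; -0.1239 -0.3142]
AᵀP(A−BK) = [0.8579 0.5881; 0.5881 1.3678]
P' = Q + AᵀP(A−BK) = [3.3579 1.0881; 1.0881 2.3678]
tr(P') = 5.7257


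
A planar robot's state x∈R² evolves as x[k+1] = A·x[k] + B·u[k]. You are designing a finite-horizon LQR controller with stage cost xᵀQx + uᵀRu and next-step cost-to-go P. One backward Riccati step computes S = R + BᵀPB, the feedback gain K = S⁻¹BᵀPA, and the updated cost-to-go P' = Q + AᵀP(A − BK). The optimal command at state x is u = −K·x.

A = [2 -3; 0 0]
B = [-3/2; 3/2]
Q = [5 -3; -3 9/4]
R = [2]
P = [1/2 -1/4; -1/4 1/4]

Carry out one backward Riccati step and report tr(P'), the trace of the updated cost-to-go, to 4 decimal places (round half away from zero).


BᵀP = [-1.1250 0.7500]
S = R + BᵀPB = [2] + [2.8125] = [4.8125]
BᵀPA = [-2.2500 3.3750]
K = S⁻¹·BᵀPA = [-0.4675 0.7013]
A−BK = [1.2987 -1.9481; 0.7013 -1.0519]
AᵀP(A−BK) = [0.9481 -1.4221; -1.4221 2.1331]
P' = Q + AᵀP(A−BK) = [5.9481 -4.4221; -4.4221 4.3831]
tr(P') = 10.3312

10.3312


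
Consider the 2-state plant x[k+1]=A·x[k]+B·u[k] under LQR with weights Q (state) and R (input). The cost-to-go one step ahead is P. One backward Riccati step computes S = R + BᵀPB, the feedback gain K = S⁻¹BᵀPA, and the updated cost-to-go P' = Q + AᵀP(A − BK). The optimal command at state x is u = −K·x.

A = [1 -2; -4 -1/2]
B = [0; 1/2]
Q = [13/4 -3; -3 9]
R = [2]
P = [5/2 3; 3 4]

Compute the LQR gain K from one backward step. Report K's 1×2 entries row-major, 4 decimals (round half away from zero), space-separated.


BᵀP = [1.5000 2.0000]
S = R + BᵀPB = [2] + [1.0000] = [3.0000]
BᵀPA = [-6.5000 -4.0000]
K = S⁻¹·BᵀPA = [-2.1667 -1.3333]
A−BK = [1.0000 -2.0000; -2.9167 0.1667]
AᵀP(A−BK) = [28.4167 16.8333; 16.8333 11.6667]
P' = Q + AᵀP(A−BK) = [31.6667 13.8333; 13.8333 20.6667]
tr(P') = 52.3333

-2.1667 -1.3333


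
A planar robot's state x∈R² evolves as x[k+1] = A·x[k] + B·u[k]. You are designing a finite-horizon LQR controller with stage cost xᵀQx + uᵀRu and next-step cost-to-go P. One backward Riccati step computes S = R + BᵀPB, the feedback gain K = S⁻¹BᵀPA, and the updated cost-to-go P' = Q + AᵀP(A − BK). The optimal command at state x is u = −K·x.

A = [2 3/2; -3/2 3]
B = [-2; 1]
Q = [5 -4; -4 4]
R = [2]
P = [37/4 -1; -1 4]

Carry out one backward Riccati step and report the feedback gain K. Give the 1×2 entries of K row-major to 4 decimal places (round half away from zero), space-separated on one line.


-1.0213 -0.2394

BᵀP = [-19.5000 6.0000]
S = R + BᵀPB = [2] + [45.0000] = [47.0000]
BᵀPA = [-48.0000 -11.2500]
K = S⁻¹·BᵀPA = [-1.0213 -0.2394]
A−BK = [-0.0426 1.0213; -0.4787 3.2394]
AᵀP(A−BK) = [2.9787 -5.4894; -5.4894 45.1197]
P' = Q + AᵀP(A−BK) = [7.9787 -9.4894; -9.4894 49.1197]
tr(P') = 57.0984


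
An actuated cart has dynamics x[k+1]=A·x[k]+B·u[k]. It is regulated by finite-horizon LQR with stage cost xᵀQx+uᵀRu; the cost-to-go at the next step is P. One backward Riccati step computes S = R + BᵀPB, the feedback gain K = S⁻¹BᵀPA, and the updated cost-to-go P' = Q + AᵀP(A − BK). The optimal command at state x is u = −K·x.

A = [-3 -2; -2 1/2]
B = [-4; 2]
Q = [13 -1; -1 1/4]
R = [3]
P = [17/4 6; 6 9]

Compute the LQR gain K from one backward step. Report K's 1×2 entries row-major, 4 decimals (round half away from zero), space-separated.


2.4545 0.6364

BᵀP = [-5.0000 -6.0000]
S = R + BᵀPB = [3] + [8.0000] = [11.0000]
BᵀPA = [27.0000 7.0000]
K = S⁻¹·BᵀPA = [2.4545 0.6364]
A−BK = [6.8182 0.5455; -6.9091 -0.7727]
AᵀP(A−BK) = [79.9773 14.3182; 14.3182 2.7955]
P' = Q + AᵀP(A−BK) = [92.9773 13.3182; 13.3182 3.0455]
tr(P') = 96.0227


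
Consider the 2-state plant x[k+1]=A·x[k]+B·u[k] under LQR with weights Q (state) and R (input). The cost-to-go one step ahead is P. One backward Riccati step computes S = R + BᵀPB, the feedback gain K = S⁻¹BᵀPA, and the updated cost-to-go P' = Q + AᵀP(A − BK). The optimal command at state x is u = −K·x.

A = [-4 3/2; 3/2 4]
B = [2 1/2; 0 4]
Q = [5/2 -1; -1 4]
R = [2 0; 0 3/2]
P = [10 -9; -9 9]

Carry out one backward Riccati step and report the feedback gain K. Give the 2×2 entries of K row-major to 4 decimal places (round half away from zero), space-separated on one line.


BᵀP = [20.0000 -18.0000; -31.0000 31.5000]
S = R + BᵀPB = [2 0; 0 3/2] + [40.0000 -62.0000; -62.0000 110.5000] = [42.0000 -62.0000; -62.0000 112.0000]
BᵀPA = [-107.0000 -42.0000; 171.2500 79.5000]
K = S⁻¹·BᵀPA = [-1.5890 0.2616; 0.6494 0.8547]
A−BK = [-1.1468 0.5494; -1.0977 0.5814]
AᵀP(A−BK) = [7.0190 -0.6148; -0.6148 1.5436]
P' = Q + AᵀP(A−BK) = [9.5190 -1.6148; -1.6148 5.5436]
tr(P') = 15.0626

-1.5890 0.2616 0.6494 0.8547


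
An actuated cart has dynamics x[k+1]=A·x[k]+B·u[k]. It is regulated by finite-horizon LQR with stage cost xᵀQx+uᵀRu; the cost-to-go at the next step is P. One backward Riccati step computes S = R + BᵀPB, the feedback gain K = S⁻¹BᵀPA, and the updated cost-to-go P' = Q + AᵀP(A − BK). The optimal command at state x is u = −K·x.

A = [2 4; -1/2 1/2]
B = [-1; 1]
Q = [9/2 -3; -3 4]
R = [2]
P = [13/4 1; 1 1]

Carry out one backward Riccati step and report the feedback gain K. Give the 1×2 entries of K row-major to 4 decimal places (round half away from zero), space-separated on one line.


BᵀP = [-2.2500 0.0000]
S = R + BᵀPB = [2] + [2.2500] = [4.2500]
BᵀPA = [-4.5000 -9.0000]
K = S⁻¹·BᵀPA = [-1.0588 -2.1176]
A−BK = [0.9412 1.8824; 0.5588 2.6176]
AᵀP(A−BK) = [6.4853 15.2206; 15.2206 37.1912]
P' = Q + AᵀP(A−BK) = [10.9853 12.2206; 12.2206 41.1912]
tr(P') = 52.1765

-1.0588 -2.1176


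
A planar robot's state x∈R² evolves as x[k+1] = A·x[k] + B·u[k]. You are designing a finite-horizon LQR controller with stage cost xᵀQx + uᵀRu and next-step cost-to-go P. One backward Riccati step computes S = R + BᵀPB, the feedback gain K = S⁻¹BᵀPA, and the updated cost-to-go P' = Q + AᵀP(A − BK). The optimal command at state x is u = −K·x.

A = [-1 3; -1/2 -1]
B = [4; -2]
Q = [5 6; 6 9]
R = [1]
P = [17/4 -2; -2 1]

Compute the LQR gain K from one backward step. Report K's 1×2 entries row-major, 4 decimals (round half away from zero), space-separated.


BᵀP = [21.0000 -10.0000]
S = R + BᵀPB = [1] + [104.0000] = [105.0000]
BᵀPA = [-16.0000 73.0000]
K = S⁻¹·BᵀPA = [-0.1524 0.6952]
A−BK = [-0.3905 0.2190; -0.8048 0.3905]
AᵀP(A−BK) = [0.0619 -0.1262; -0.1262 0.4976]
P' = Q + AᵀP(A−BK) = [5.0619 5.8738; 5.8738 9.4976]
tr(P') = 14.5595

-0.1524 0.6952


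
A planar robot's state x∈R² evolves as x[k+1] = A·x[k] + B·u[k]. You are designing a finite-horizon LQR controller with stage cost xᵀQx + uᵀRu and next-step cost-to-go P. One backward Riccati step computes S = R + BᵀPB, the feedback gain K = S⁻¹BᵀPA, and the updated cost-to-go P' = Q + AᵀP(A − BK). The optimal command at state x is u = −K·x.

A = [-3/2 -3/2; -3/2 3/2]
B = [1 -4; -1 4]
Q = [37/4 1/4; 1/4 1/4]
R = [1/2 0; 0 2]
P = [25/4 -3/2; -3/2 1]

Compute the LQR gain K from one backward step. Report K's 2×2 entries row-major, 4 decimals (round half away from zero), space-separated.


-0.1522 -0.2971 0.1522 0.2971

BᵀP = [7.7500 -2.5000; -31.0000 10.0000]
S = R + BᵀPB = [1/2 0; 0 2] + [10.2500 -41.0000; -41.0000 164.0000] = [10.7500 -41.0000; -41.0000 166.0000]
BᵀPA = [-7.8750 -15.3750; 31.5000 61.5000]
K = S⁻¹·BᵀPA = [-0.1522 -0.2971; 0.1522 0.2971]
A−BK = [-0.7391 -0.0145; -2.2609 0.0145]
AᵀP(A−BK) = [3.5707 0.1141; 0.1141 0.2228]
P' = Q + AᵀP(A−BK) = [12.8207 0.3641; 0.3641 0.4728]
tr(P') = 13.2935


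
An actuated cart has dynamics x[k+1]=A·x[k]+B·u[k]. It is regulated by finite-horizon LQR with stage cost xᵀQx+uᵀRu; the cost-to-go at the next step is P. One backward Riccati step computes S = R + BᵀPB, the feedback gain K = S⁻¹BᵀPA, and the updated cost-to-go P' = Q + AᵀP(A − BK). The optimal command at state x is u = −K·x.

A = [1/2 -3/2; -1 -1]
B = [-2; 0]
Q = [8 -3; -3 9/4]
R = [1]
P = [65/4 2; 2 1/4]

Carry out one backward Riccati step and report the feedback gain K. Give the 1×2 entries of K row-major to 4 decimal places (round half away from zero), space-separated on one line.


-0.1856 0.7992

BᵀP = [-32.5000 -4.0000]
S = R + BᵀPB = [1] + [65.0000] = [66.0000]
BᵀPA = [-12.2500 52.7500]
K = S⁻¹·BᵀPA = [-0.1856 0.7992]
A−BK = [0.1288 0.0985; -1.0000 -1.0000]
AᵀP(A−BK) = [0.0388 -0.1468; -0.1468 0.6525]
P' = Q + AᵀP(A−BK) = [8.0388 -3.1468; -3.1468 2.9025]
tr(P') = 10.9413


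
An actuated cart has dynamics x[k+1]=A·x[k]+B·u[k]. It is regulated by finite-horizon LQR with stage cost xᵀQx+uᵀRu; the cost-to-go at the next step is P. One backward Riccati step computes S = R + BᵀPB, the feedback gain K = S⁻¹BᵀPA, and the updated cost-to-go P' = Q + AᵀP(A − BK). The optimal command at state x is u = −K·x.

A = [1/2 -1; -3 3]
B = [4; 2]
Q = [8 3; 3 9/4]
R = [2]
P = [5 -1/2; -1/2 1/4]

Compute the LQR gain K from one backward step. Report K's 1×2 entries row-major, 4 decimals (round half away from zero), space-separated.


0.1867 -0.3133

BᵀP = [19.0000 -1.5000]
S = R + BᵀPB = [2] + [73.0000] = [75.0000]
BᵀPA = [14.0000 -23.5000]
K = S⁻¹·BᵀPA = [0.1867 -0.3133]
A−BK = [-0.2467 0.2533; -3.3733 3.6267]
AᵀP(A−BK) = [2.3867 -2.6133; -2.6133 2.8867]
P' = Q + AᵀP(A−BK) = [10.3867 0.3867; 0.3867 5.1367]
tr(P') = 15.5233


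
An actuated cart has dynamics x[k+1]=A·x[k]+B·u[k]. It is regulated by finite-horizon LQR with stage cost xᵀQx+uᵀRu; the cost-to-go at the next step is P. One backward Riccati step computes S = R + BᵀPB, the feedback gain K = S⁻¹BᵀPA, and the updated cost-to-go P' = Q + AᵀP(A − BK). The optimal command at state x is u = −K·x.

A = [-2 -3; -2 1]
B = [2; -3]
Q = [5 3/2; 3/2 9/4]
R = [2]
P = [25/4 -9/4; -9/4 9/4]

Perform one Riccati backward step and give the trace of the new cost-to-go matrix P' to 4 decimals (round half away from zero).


27.6810

BᵀP = [19.2500 -11.2500]
S = R + BᵀPB = [2] + [72.2500] = [74.2500]
BᵀPA = [-16.0000 -69.0000]
K = S⁻¹·BᵀPA = [-0.2155 -0.9293]
A−BK = [-1.5690 -1.1414; -2.6465 -1.7879]
AᵀP(A−BK) = [12.5522 9.1313; 9.1313 7.8788]
P' = Q + AᵀP(A−BK) = [17.5522 10.6313; 10.6313 10.1288]
tr(P') = 27.6810


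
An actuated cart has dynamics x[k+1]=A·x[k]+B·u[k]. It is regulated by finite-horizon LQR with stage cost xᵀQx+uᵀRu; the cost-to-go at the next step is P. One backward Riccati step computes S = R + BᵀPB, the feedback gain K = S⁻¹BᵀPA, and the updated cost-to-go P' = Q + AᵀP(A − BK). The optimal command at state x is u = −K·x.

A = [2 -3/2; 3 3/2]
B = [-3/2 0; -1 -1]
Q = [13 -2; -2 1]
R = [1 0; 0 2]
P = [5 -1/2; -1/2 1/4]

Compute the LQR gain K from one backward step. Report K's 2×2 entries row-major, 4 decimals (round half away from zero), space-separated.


-1.1429 1.0102 -0.1429 -0.2755

BᵀP = [-7.0000 0.5000; 0.5000 -0.2500]
S = R + BᵀPB = [1 0; 0 2] + [10.0000 -0.5000; -0.5000 0.2500] = [11.0000 -0.5000; -0.5000 2.2500]
BᵀPA = [-12.5000 11.2500; 0.2500 -1.1250]
K = S⁻¹·BᵀPA = [-1.1429 1.0102; -0.1429 -0.2755]
A−BK = [0.2857 0.0153; 1.7143 2.2347]
AᵀP(A−BK) = [2.0000 -0.4286; -0.4286 2.3878]
P' = Q + AᵀP(A−BK) = [15.0000 -2.4286; -2.4286 3.3878]
tr(P') = 18.3878


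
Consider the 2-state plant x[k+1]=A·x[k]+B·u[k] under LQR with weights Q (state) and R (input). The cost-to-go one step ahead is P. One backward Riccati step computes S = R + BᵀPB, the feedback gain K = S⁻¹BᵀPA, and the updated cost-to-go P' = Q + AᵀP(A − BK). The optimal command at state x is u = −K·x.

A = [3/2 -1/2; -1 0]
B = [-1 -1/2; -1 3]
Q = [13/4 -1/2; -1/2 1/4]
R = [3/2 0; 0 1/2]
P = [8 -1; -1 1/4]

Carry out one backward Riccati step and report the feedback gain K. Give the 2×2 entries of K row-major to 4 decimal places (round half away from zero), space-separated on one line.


BᵀP = [-7.0000 0.7500; -7.0000 1.2500]
S = R + BᵀPB = [3/2 0; 0 1/2] + [6.2500 5.7500; 5.7500 7.2500] = [7.7500 5.7500; 5.7500 7.7500]
BᵀPA = [-11.2500 3.5000; -11.7500 3.5000]
K = S⁻¹·BᵀPA = [-0.7269 0.2593; -0.9769 0.2593]
A−BK = [0.2847 -0.1111; 1.2037 -0.5185]
AᵀP(A−BK) = [1.5949 -0.5370; -0.5370 0.1852]
P' = Q + AᵀP(A−BK) = [4.8449 -1.0370; -1.0370 0.4352]
tr(P') = 5.2801

-0.7269 0.2593 -0.9769 0.2593


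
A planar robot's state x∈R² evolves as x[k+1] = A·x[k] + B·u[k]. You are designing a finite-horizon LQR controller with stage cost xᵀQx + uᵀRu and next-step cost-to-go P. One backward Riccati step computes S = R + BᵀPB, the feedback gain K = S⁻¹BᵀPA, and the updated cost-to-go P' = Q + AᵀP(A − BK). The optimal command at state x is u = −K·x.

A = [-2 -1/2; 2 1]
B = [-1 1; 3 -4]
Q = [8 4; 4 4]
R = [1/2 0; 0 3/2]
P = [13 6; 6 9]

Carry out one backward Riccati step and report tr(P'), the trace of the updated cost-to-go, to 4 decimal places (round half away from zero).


BᵀP = [5.0000 21.0000; -11.0000 -30.0000]
S = R + BᵀPB = [1/2 0; 0 3/2] + [58.0000 -79.0000; -79.0000 109.0000] = [58.5000 -79.0000; -79.0000 110.5000]
BᵀPA = [32.0000 18.5000; -38.0000 -24.5000]
K = S⁻¹·BᵀPA = [2.3919 0.4871; 1.3662 0.1265]
A−BK = [-0.9742 -0.1394; 0.2889 0.0448]
AᵀP(A−BK) = [15.3729 2.2206; 2.2206 0.3385]
P' = Q + AᵀP(A−BK) = [23.3729 6.2206; 6.2206 4.3385]
tr(P') = 27.7114

27.7114


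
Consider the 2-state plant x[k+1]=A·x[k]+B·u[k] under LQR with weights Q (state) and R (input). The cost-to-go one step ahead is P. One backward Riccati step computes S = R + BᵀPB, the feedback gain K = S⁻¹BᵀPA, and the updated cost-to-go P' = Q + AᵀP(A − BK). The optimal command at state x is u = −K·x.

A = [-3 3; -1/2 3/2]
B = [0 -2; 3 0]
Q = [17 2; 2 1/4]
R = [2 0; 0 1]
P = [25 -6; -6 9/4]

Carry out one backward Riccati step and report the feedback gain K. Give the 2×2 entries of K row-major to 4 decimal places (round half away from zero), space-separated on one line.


-0.0745 0.3371 1.4523 -1.4271

BᵀP = [-18.0000 6.7500; -50.0000 12.0000]
S = R + BᵀPB = [2 0; 0 1] + [20.2500 36.0000; 36.0000 100.0000] = [22.2500 36.0000; 36.0000 101.0000]
BᵀPA = [50.6250 -43.8750; 144.0000 -132.0000]
K = S⁻¹·BᵀPA = [-0.0745 0.3371; 1.4523 -1.4271]
A−BK = [-0.0954 0.1459; -0.2765 0.4888]
AᵀP(A−BK) = [2.2033 -2.2530; -2.2530 2.4777]
P' = Q + AᵀP(A−BK) = [19.2033 -0.2530; -0.2530 2.7277]
tr(P') = 21.9309


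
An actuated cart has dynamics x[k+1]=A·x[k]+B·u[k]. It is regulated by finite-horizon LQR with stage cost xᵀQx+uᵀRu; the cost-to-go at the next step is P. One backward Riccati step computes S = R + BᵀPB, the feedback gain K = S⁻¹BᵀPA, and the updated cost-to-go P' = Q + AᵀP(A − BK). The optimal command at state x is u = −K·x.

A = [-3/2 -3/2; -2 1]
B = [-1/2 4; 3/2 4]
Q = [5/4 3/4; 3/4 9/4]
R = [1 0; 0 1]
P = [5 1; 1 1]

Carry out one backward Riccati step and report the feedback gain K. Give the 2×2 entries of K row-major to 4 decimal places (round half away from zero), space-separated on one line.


BᵀP = [-1.0000 1.0000; 24.0000 8.0000]
S = R + BᵀPB = [1 0; 0 1] + [2.0000 0.0000; 0.0000 128.0000] = [3.0000 0.0000; 0.0000 129.0000]
BᵀPA = [-0.5000 2.5000; -52.0000 -28.0000]
K = S⁻¹·BᵀPA = [-0.1667 0.8333; -0.4031 -0.2171]
A−BK = [0.0291 -0.2151; -0.1376 0.6182]
AᵀP(A−BK) = [0.2054 -0.1202; -0.1202 1.0891]
P' = Q + AᵀP(A−BK) = [1.4554 0.6298; 0.6298 3.3391]
tr(P') = 4.7946

-0.1667 0.8333 -0.4031 -0.2171


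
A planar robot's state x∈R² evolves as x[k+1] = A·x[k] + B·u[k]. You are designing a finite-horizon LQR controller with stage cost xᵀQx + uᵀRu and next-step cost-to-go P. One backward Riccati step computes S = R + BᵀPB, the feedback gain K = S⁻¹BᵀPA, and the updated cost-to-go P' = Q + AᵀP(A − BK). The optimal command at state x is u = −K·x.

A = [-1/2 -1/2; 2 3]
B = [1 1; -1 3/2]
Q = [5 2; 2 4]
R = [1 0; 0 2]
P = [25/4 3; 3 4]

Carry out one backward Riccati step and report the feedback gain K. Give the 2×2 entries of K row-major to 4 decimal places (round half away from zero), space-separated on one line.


-0.8701 -1.1818 0.5390 0.9026

BᵀP = [3.2500 -1.0000; 10.7500 9.0000]
S = R + BᵀPB = [1 0; 0 2] + [4.2500 1.7500; 1.7500 24.2500] = [5.2500 1.7500; 1.7500 26.2500]
BᵀPA = [-3.6250 -4.6250; 12.6250 21.6250]
K = S⁻¹·BᵀPA = [-0.8701 -1.1818; 0.5390 0.9026]
A−BK = [-0.1688 -0.2208; 0.3214 0.4643]
AᵀP(A−BK) = [1.6039 2.3831; 2.3831 3.5779]
P' = Q + AᵀP(A−BK) = [6.6039 4.3831; 4.3831 7.5779]
tr(P') = 14.1818


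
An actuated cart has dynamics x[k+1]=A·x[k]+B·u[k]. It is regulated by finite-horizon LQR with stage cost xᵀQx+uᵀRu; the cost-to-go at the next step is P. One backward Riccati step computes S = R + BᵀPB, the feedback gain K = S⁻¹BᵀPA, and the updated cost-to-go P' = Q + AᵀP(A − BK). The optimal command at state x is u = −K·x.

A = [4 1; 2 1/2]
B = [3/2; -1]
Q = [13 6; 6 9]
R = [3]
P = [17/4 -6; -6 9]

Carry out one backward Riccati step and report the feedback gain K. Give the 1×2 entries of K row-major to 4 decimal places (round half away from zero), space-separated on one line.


0.3412 0.0853

BᵀP = [12.3750 -18.0000]
S = R + BᵀPB = [3] + [36.5625] = [39.5625]
BᵀPA = [13.5000 3.3750]
K = S⁻¹·BᵀPA = [0.3412 0.0853]
A−BK = [3.4882 0.8720; 2.3412 0.5853]
AᵀP(A−BK) = [3.3934 0.8483; 0.8483 0.2121]
P' = Q + AᵀP(A−BK) = [16.3934 6.8483; 6.8483 9.2121]
tr(P') = 25.6055


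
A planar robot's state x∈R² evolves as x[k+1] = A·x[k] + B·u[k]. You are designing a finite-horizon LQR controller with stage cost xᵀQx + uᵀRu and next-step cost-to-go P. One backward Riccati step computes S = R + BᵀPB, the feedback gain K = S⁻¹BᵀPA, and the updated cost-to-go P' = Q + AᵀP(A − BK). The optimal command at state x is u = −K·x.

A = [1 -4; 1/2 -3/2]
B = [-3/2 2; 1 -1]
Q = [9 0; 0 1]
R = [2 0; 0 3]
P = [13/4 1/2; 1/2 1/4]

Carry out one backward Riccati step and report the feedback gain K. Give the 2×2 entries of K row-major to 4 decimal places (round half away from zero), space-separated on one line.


BᵀP = [-4.3750 -0.5000; 6.0000 0.7500]
S = R + BᵀPB = [2 0; 0 3] + [6.0625 -8.2500; -8.2500 11.2500] = [8.0625 -8.2500; -8.2500 14.2500]
BᵀPA = [-4.6250 18.2500; 6.3750 -25.1250]
K = S⁻¹·BᵀPA = [-0.2843 1.1271; 0.2828 -1.1106]
A−BK = [0.0080 -0.0881; 1.0671 -3.7377]
AᵀP(A−BK) = [0.6949 -2.6444; -2.6444 10.0883]
P' = Q + AᵀP(A−BK) = [9.6949 -2.6444; -2.6444 11.0883]
tr(P') = 20.7833

-0.2843 1.1271 0.2828 -1.1106


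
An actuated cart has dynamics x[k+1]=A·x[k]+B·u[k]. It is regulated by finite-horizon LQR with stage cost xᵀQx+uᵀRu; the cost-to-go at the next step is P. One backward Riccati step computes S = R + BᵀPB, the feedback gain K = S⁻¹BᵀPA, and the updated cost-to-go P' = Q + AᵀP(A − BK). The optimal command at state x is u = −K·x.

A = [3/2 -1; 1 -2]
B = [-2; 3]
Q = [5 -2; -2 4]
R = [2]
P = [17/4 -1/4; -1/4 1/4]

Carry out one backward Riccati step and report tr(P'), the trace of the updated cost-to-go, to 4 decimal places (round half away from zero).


BᵀP = [-9.2500 1.2500]
S = R + BᵀPB = [2] + [22.2500] = [24.2500]
BᵀPA = [-12.6250 6.7500]
K = S⁻¹·BᵀPA = [-0.5206 0.2784]
A−BK = [0.4588 -0.4433; 2.5619 -2.8351]
AᵀP(A−BK) = [2.4897 -2.3608; -2.3608 2.3711]
P' = Q + AᵀP(A−BK) = [7.4897 -4.3608; -4.3608 6.3711]
tr(P') = 13.8608

13.8608


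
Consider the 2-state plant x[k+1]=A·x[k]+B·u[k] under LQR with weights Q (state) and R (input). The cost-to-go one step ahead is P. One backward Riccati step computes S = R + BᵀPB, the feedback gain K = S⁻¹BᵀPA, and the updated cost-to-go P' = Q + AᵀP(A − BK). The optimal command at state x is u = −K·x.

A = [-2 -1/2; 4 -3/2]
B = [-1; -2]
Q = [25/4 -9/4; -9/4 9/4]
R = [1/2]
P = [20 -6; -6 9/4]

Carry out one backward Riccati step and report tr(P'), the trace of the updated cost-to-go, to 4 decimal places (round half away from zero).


133.0057

BᵀP = [-8.0000 1.5000]
S = R + BᵀPB = [1/2] + [5.0000] = [5.5000]
BᵀPA = [22.0000 1.7500]
K = S⁻¹·BᵀPA = [4.0000 0.3182]
A−BK = [2.0000 -0.1818; 12.0000 -0.8636]
AᵀP(A−BK) = [124.0000 -6.5000; -6.5000 0.5057]
P' = Q + AᵀP(A−BK) = [130.2500 -8.7500; -8.7500 2.7557]
tr(P') = 133.0057


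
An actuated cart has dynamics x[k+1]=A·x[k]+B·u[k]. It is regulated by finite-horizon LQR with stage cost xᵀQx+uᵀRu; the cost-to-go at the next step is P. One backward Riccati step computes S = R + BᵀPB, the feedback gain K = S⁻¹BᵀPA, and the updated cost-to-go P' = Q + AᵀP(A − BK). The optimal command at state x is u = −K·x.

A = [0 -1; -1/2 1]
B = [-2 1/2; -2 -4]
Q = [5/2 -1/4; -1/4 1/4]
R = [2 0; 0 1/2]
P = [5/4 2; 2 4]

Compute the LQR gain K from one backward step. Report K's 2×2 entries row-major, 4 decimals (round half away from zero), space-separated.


BᵀP = [-6.5000 -12.0000; -7.3750 -15.0000]
S = R + BᵀPB = [2 0; 0 1/2] + [37.0000 44.7500; 44.7500 56.3125] = [39.0000 44.7500; 44.7500 56.8125]
BᵀPA = [6.0000 -5.5000; 7.5000 -7.6250]
K = S⁻¹·BᵀPA = [0.0246 0.1349; 0.1126 -0.2405]
A−BK = [-0.0070 -0.6100; -0.0003 0.3079]
AᵀP(A−BK) = [0.0076 -0.0059; -0.0059 0.1584]
P' = Q + AᵀP(A−BK) = [2.5076 -0.2559; -0.2559 0.4084]
tr(P') = 2.9160

0.0246 0.1349 0.1126 -0.2405


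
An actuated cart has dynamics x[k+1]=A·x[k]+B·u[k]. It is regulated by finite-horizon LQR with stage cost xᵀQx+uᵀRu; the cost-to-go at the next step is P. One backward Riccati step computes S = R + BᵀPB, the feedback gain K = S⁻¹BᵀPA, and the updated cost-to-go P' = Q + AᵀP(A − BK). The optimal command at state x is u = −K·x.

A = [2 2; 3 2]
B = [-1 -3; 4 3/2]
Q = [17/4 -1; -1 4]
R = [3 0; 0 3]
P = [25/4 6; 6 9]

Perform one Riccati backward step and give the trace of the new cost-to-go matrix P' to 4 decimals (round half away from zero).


19.5954

BᵀP = [17.7500 30.0000; -9.7500 -4.5000]
S = R + BᵀPB = [3 0; 0 3] + [102.2500 -8.2500; -8.2500 22.5000] = [105.2500 -8.2500; -8.2500 25.5000]
BᵀPA = [125.5000 95.5000; -33.0000 -28.5000]
K = S⁻¹·BᵀPA = [1.1193 0.8411; -0.9320 -0.8455]
A−BK = [0.3234 0.3045; -0.0794 -0.0961]
AᵀP(A−BK) = [6.7668 5.5411; 5.5411 4.5786]
P' = Q + AᵀP(A−BK) = [11.0168 4.5411; 4.5411 8.5786]
tr(P') = 19.5954


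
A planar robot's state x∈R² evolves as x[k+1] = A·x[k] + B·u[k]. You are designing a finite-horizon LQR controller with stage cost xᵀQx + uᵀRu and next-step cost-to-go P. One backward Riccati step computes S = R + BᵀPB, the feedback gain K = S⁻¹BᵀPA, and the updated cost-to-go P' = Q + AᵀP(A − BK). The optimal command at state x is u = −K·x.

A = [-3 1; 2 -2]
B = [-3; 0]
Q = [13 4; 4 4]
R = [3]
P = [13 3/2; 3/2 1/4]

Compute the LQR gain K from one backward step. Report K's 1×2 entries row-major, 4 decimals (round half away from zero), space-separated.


0.9000 -0.2500

BᵀP = [-39.0000 -4.5000]
S = R + BᵀPB = [3] + [117.0000] = [120.0000]
BᵀPA = [108.0000 -30.0000]
K = S⁻¹·BᵀPA = [0.9000 -0.2500]
A−BK = [-0.3000 0.2500; 2.0000 -2.0000]
AᵀP(A−BK) = [2.8000 -1.0000; -1.0000 0.5000]
P' = Q + AᵀP(A−BK) = [15.8000 3.0000; 3.0000 4.5000]
tr(P') = 20.3000


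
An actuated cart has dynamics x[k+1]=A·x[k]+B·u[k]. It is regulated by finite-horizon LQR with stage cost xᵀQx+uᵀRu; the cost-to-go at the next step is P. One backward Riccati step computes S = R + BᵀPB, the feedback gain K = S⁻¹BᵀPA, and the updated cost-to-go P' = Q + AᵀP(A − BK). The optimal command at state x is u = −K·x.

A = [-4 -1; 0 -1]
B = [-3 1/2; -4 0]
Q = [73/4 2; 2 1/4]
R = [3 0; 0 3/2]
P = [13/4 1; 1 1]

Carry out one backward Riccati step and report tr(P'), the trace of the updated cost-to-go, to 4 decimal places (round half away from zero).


27.9413

BᵀP = [-13.7500 -7.0000; 1.6250 0.5000]
S = R + BᵀPB = [3 0; 0 3/2] + [69.2500 -6.8750; -6.8750 0.8125] = [72.2500 -6.8750; -6.8750 2.3125]
BᵀPA = [55.0000 20.7500; -6.5000 -2.1250]
K = S⁻¹·BᵀPA = [0.6886 0.2786; -0.7637 -0.0908]
A−BK = [-1.5524 -0.1189; 2.7543 0.1142]
AᵀP(A−BK) = [9.1643 1.0892; 1.0892 0.2770]
P' = Q + AᵀP(A−BK) = [27.4143 3.0892; 3.0892 0.5270]
tr(P') = 27.9413


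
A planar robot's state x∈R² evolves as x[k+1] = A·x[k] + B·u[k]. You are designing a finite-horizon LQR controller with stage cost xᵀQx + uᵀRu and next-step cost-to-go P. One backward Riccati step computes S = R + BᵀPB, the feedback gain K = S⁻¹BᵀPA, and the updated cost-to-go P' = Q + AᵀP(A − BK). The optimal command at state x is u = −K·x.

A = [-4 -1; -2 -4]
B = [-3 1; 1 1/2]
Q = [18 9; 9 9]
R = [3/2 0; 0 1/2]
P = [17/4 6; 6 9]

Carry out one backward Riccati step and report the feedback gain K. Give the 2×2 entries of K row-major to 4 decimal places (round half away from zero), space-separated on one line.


0.5742 0.0431 -3.3493 -3.7512

BᵀP = [-6.7500 -9.0000; 7.2500 10.5000]
S = R + BᵀPB = [3/2 0; 0 1/2] + [11.2500 -11.2500; -11.2500 12.5000] = [12.7500 -11.2500; -11.2500 13.0000]
BᵀPA = [45.0000 42.7500; -50.0000 -49.2500]
K = S⁻¹·BᵀPA = [0.5742 0.0431; -3.3493 -3.7512]
A−BK = [1.0718 2.8804; -0.8995 -2.1675]
AᵀP(A−BK) = [6.6986 7.5024; 7.5024 9.6627]
P' = Q + AᵀP(A−BK) = [24.6986 16.5024; 16.5024 18.6627]
tr(P') = 43.3612


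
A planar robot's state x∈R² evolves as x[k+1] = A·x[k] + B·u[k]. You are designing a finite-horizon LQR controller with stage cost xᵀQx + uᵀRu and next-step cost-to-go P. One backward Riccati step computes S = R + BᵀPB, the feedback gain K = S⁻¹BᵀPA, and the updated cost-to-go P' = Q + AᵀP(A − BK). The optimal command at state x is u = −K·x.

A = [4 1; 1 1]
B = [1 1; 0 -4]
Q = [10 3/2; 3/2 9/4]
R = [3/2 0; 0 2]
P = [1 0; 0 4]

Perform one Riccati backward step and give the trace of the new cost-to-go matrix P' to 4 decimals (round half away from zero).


24.1119

BᵀP = [1.0000 0.0000; 1.0000 -16.0000]
S = R + BᵀPB = [3/2 0; 0 2] + [1.0000 1.0000; 1.0000 65.0000] = [2.5000 1.0000; 1.0000 67.0000]
BᵀPA = [4.0000 1.0000; -12.0000 -15.0000]
K = S⁻¹·BᵀPA = [1.6817 0.4925; -0.2042 -0.2312]
A−BK = [2.5225 0.7387; 0.1832 0.0751]
AᵀP(A−BK) = [10.8228 3.2553; 3.2553 1.0390]
P' = Q + AᵀP(A−BK) = [20.8228 4.7553; 4.7553 3.2890]
tr(P') = 24.1119


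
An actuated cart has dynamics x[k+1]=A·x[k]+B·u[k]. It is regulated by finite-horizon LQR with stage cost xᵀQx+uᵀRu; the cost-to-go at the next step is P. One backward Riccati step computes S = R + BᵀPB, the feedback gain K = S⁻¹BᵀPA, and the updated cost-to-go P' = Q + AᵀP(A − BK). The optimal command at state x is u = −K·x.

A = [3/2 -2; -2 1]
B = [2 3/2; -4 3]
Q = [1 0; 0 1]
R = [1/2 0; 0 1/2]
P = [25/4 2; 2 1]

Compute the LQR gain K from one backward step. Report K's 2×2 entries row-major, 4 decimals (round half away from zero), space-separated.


0.5894 -0.5926 0.1704 -0.4992

BᵀP = [4.5000 0.0000; 15.3750 6.0000]
S = R + BᵀPB = [1/2 0; 0 1/2] + [9.0000 6.7500; 6.7500 41.0625] = [9.5000 6.7500; 6.7500 41.5625]
BᵀPA = [6.7500 -9.0000; 11.0625 -24.7500]
K = S⁻¹·BᵀPA = [0.5894 -0.5926; 0.1704 -0.4992]
A−BK = [0.0655 -0.0658; -0.1536 0.1271]
AᵀP(A−BK) = [0.1984 -0.2268; -0.2268 0.3100]
P' = Q + AᵀP(A−BK) = [1.1984 -0.2268; -0.2268 1.3100]
tr(P') = 2.5084


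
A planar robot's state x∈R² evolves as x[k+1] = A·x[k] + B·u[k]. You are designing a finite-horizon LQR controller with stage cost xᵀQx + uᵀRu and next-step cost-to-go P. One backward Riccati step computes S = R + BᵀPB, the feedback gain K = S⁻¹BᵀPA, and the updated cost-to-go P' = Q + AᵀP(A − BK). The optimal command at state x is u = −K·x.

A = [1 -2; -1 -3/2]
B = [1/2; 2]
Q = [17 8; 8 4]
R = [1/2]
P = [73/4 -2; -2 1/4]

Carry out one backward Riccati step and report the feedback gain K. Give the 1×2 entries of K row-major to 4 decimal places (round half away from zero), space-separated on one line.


BᵀP = [5.1250 -0.5000]
S = R + BᵀPB = [1/2] + [1.5625] = [2.0625]
BᵀPA = [5.6250 -9.5000]
K = S⁻¹·BᵀPA = [2.7273 -4.6061]
A−BK = [-0.3636 0.3030; -6.4545 7.7121]
AᵀP(A−BK) = [7.1591 -11.2159; -11.2159 17.8049]
P' = Q + AᵀP(A−BK) = [24.1591 -3.2159; -3.2159 21.8049]
tr(P') = 45.9640

2.7273 -4.6061


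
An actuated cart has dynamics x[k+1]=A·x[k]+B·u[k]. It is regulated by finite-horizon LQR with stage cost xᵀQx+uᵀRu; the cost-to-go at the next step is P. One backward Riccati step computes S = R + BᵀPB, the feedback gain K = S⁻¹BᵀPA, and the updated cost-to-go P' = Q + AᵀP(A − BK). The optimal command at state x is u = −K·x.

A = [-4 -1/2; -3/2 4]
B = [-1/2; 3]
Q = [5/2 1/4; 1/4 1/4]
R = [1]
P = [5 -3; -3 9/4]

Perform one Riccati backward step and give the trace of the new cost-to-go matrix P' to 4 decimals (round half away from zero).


17.5005

BᵀP = [-11.5000 8.2500]
S = R + BᵀPB = [1] + [30.5000] = [31.5000]
BᵀPA = [33.6250 38.7500]
K = S⁻¹·BᵀPA = [1.0675 1.2302]
A−BK = [-3.4663 0.1151; -4.7024 0.3095]
AᵀP(A−BK) = [13.1691 0.8859; 0.8859 1.5813]
P' = Q + AᵀP(A−BK) = [15.6691 1.1359; 1.1359 1.8313]
tr(P') = 17.5005


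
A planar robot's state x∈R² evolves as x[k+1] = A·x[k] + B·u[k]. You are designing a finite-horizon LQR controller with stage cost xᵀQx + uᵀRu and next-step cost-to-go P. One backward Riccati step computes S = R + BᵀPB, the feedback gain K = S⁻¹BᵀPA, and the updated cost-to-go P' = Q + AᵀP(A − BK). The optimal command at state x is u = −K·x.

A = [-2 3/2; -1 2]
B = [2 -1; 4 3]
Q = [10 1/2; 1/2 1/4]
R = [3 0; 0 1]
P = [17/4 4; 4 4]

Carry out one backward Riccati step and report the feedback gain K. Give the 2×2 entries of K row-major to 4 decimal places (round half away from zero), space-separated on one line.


-0.4819 0.5046 -0.0354 0.2119

BᵀP = [24.5000 24.0000; 7.7500 8.0000]
S = R + BᵀPB = [3 0; 0 1] + [145.0000 47.5000; 47.5000 16.2500] = [148.0000 47.5000; 47.5000 17.2500]
BᵀPA = [-73.0000 84.7500; -23.5000 27.6250]
K = S⁻¹·BᵀPA = [-0.4819 0.5046; -0.0354 0.2119]
A−BK = [-1.0716 0.7026; 1.0337 -0.6542]
AᵀP(A−BK) = [0.9907 -0.9326; -0.9326 0.9417]
P' = Q + AᵀP(A−BK) = [10.9907 -0.4326; -0.4326 1.1917]
tr(P') = 12.1824


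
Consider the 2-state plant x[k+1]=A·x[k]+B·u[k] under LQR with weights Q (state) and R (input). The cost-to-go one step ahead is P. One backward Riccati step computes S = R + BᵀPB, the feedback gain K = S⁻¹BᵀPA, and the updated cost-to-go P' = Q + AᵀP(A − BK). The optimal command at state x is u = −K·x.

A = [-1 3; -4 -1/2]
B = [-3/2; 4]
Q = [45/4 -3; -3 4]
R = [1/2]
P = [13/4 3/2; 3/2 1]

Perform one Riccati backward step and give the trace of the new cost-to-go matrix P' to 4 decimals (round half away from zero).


BᵀP = [1.1250 1.7500]
S = R + BᵀPB = [1/2] + [5.3125] = [5.8125]
BᵀPA = [-8.1250 2.5000]
K = S⁻¹·BᵀPA = [-1.3978 0.4301]
A−BK = [-3.0968 3.6452; 1.5914 -2.2204]
AᵀP(A−BK) = [19.8925 -21.5054; -21.5054 23.9247]
P' = Q + AᵀP(A−BK) = [31.1425 -24.5054; -24.5054 27.9247]
tr(P') = 59.0672

59.0672


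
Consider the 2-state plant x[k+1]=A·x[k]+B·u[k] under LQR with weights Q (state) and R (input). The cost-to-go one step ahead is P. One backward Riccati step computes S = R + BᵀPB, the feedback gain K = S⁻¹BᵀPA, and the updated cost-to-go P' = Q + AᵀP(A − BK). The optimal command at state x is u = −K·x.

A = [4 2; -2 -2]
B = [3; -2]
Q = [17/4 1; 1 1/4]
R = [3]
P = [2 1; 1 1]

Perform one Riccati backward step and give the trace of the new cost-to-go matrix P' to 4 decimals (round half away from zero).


BᵀP = [4.0000 1.0000]
S = R + BᵀPB = [3] + [10.0000] = [13.0000]
BᵀPA = [14.0000 6.0000]
K = S⁻¹·BᵀPA = [1.0769 0.4615]
A−BK = [0.7692 0.6154; 0.1538 -1.0769]
AᵀP(A−BK) = [4.9231 1.5385; 1.5385 1.2308]
P' = Q + AᵀP(A−BK) = [9.1731 2.5385; 2.5385 1.4808]
tr(P') = 10.6538

10.6538


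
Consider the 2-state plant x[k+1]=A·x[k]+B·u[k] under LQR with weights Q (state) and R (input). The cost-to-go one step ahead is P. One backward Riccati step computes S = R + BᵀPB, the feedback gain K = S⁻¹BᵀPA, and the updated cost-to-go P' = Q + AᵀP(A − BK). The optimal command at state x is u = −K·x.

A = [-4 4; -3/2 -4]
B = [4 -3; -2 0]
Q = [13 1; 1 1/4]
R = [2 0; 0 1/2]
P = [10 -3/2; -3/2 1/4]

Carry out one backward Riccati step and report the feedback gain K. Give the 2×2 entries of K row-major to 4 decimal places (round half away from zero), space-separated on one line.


BᵀP = [43.0000 -6.5000; -30.0000 4.5000]
S = R + BᵀPB = [2 0; 0 1/2] + [185.0000 -129.0000; -129.0000 90.0000] = [187.0000 -129.0000; -129.0000 90.5000]
BᵀPA = [-162.2500 198.0000; 113.2500 -138.0000]
K = S⁻¹·BᵀPA = [-0.2633 0.4142; 0.8761 -0.9345]
A−BK = [-0.3186 -0.4602; -2.0265 -3.1717]
AᵀP(A−BK) = [0.6272 -0.4690; -0.4690 1.0336]
P' = Q + AᵀP(A−BK) = [13.6272 0.5310; 0.5310 1.2836]
tr(P') = 14.9108

-0.2633 0.4142 0.8761 -0.9345


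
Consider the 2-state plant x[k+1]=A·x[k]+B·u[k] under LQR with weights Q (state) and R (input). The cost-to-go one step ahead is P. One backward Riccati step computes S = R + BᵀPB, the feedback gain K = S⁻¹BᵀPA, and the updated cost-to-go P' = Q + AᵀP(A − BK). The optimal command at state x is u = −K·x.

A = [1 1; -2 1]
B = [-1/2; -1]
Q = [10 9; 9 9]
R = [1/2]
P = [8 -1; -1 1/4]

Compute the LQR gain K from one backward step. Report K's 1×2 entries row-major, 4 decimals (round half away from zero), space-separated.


-2.0000 -1.5714

BᵀP = [-3.0000 0.2500]
S = R + BᵀPB = [1/2] + [1.2500] = [1.7500]
BᵀPA = [-3.5000 -2.7500]
K = S⁻¹·BᵀPA = [-2.0000 -1.5714]
A−BK = [0.0000 0.2143; -4.0000 -0.5714]
AᵀP(A−BK) = [6.0000 3.0000; 3.0000 1.9286]
P' = Q + AᵀP(A−BK) = [16.0000 12.0000; 12.0000 10.9286]
tr(P') = 26.9286


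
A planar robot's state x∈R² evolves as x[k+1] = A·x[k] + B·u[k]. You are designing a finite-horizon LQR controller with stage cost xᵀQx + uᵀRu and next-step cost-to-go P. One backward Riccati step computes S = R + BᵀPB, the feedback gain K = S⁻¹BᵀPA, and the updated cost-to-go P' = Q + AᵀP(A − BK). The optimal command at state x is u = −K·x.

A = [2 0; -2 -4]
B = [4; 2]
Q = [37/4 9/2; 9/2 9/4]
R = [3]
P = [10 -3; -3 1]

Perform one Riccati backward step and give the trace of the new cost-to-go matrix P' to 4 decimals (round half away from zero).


16.9790

BᵀP = [34.0000 -10.0000]
S = R + BᵀPB = [3] + [116.0000] = [119.0000]
BᵀPA = [88.0000 40.0000]
K = S⁻¹·BᵀPA = [0.7395 0.3361]
A−BK = [-0.9580 -1.3445; -3.4790 -4.6723]
AᵀP(A−BK) = [2.9244 2.4202; 2.4202 2.5546]
P' = Q + AᵀP(A−BK) = [12.1744 6.9202; 6.9202 4.8046]
tr(P') = 16.9790


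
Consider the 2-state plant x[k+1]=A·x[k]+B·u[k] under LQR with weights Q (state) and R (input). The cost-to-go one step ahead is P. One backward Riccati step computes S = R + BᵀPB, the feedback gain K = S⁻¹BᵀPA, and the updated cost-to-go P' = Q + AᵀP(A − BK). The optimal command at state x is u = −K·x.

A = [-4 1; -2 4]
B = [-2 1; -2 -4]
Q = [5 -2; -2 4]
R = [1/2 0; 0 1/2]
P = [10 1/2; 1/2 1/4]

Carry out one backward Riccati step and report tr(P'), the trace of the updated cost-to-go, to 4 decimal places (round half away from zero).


BᵀP = [-21.0000 -1.5000; 8.0000 -0.5000]
S = R + BᵀPB = [1/2 0; 0 1/2] + [45.0000 -15.0000; -15.0000 10.0000] = [45.5000 -15.0000; -15.0000 10.5000]
BᵀPA = [87.0000 -27.0000; -31.0000 6.0000]
K = S⁻¹·BᵀPA = [1.7745 -0.7656; -0.4174 -0.5223]
A−BK = [-0.0336 -0.0089; -0.1207 0.3798]
AᵀP(A−BK) = [1.6805 -0.5846; -0.5846 0.4629]
P' = Q + AᵀP(A−BK) = [6.6805 -2.5846; -2.5846 4.4629]
tr(P') = 11.1434

11.1434
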